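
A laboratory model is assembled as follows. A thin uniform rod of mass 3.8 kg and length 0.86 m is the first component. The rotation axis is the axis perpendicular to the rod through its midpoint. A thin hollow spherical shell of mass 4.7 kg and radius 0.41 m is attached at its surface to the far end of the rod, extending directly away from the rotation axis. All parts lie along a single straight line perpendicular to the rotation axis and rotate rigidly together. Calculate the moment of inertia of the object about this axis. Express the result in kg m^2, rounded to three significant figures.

4.08

Thin rod: I_cm = (1/12)ML² = (1/12)(3.8)(0.86)² = 0.23421 kg m^2; axis through the centre, so I = 0.23421 kg m^2.
Spherical shell: I_cm = (2/3)MR² = (2/3)(4.7)(0.41)² = 0.52671 kg m^2; centre at d = 0.43 + 0.41 = 0.84 m, so I = I_cm + Md² gives I = 0.52671 + (4.7)(0.84)² = 3.843 kg m^2.
Total I = 0.23421 + 3.843 = 4.0772 kg m^2.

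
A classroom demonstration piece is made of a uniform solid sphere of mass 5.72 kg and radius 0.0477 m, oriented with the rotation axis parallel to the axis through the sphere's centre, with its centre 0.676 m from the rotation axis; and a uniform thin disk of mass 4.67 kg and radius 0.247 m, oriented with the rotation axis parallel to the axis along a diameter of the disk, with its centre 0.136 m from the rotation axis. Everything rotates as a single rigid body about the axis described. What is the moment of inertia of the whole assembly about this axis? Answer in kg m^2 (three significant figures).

Solid sphere: I_cm = (2/5)MR² = (2/5)(5.72)(0.0477)² = 0.0052059 kg m^2; centre at d = 0.676 m, so I = I_cm + Md² gives I = 0.0052059 + (5.72)(0.676)² = 2.6191 kg m^2.
Thin disk: I_cm = (1/4)MR² = (1/4)(4.67)(0.247)² = 0.071228 kg m^2; centre at d = 0.136 m, so I = I_cm + Md² gives I = 0.071228 + (4.67)(0.136)² = 0.1576 kg m^2.
Total I = 2.6191 + 0.1576 = 2.7767 kg m^2.

2.78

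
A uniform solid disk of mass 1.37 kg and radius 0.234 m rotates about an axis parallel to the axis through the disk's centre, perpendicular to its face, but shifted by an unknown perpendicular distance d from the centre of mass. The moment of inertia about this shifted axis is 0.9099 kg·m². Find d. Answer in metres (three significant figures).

0.798

About the centre-of-mass axis, I_cm = (1/2)MR² = (1/2)(1.37)(0.234)² = 0.037508 kg·m².
Parallel axis theorem: I = I_cm + Md², so Md² = 0.9099 − 0.037508 = 0.87239 kg·m².
d = √(0.87239 / 1.37) = 0.79799 m.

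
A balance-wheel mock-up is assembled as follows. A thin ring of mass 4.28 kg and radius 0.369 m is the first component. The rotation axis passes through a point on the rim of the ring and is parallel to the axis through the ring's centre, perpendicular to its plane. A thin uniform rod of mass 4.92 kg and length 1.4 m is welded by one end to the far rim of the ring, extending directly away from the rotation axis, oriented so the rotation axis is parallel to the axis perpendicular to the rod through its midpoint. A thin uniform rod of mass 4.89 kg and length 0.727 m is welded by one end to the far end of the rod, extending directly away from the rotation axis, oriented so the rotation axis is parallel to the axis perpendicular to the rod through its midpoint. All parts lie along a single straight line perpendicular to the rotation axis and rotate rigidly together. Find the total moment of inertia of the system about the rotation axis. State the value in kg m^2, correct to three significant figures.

Thin ring: I_cm = MR² = (4.28)(0.369)² = 0.58277 kg m^2; centre at d = 0.369 m, so I = I_cm + Md² gives I = 0.58277 + (4.28)(0.369)² = 1.1655 kg m^2.
Thin rod: I_cm = (1/12)ML² = (1/12)(4.92)(1.4)² = 0.8036 kg m^2; centre at d = 0.369 + 0.369 + 0.7 = 1.438 m, so I = I_cm + Md² gives I = 0.8036 + (4.92)(1.438)² = 10.977 kg m^2.
Thin rod: I_cm = (1/12)ML² = (1/12)(4.89)(0.727)² = 0.21538 kg m^2; centre at d = 0.369 + 0.369 + 0.7 + 0.7 + 0.3635 = 2.5015 m, so I = I_cm + Md² gives I = 0.21538 + (4.89)(2.5015)² = 30.815 kg m^2.
Total I = 1.1655 + 10.977 + 30.815 = 42.957 kg m^2.

43.0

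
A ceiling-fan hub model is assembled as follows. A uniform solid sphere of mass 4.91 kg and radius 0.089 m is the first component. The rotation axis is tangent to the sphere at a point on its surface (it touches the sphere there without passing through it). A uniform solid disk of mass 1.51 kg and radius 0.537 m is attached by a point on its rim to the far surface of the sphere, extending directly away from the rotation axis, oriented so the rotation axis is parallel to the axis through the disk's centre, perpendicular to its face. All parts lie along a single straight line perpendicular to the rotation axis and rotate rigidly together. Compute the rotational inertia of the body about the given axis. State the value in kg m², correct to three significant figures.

1.04

Solid sphere: I_cm = (2/5)MR² = (2/5)(4.91)(0.089)² = 0.015557 kg m²; centre at d = 0.089 m, so the parallel axis theorem gives I = 0.015557 + (4.91)(0.089)² = 0.054449 kg m².
Solid disk: I_cm = (1/2)MR² = (1/2)(1.51)(0.537)² = 0.21772 kg m²; centre at d = 0.089 + 0.089 + 0.537 = 0.715 m, so the parallel axis theorem gives I = 0.21772 + (1.51)(0.715)² = 0.98967 kg m².
Total I = 0.054449 + 0.98967 = 1.0441 kg m².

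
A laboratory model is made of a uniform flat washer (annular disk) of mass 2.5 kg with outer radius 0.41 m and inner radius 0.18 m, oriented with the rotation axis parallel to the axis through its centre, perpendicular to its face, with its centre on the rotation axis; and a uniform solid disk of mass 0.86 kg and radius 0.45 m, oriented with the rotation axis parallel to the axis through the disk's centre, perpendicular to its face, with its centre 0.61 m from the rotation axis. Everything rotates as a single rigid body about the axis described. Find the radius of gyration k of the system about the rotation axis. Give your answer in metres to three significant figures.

Annular disk: I_cm = (1/2)M(R²+r²) = (1/2)(2.5)[(0.41)² + (0.18)²] = 0.25062 kg·m²; axis through the centre, so I = 0.25062 kg·m².
Solid disk: I_cm = (1/2)MR² = (1/2)(0.86)(0.45)² = 0.087075 kg·m²; centre at d = 0.61 m, so the parallel axis theorem gives I = 0.087075 + (0.86)(0.61)² = 0.40708 kg·m².
Total I = 0.65771 kg·m²; total mass M = 3.36 kg.
k = √(I/M) = √(0.65771/3.36) = 0.44243 m.

0.442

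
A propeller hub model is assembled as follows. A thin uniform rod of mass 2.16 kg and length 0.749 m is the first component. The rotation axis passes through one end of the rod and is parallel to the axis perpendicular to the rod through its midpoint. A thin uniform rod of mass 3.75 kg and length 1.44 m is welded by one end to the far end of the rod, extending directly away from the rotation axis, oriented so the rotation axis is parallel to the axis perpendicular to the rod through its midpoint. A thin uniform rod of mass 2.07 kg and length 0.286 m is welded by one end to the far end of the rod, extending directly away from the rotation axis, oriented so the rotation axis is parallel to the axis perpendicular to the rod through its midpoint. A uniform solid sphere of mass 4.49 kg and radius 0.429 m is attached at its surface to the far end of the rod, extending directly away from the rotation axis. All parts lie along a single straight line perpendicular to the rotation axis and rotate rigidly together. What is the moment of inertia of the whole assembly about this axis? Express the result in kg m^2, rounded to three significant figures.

58.6

Thin rod: I_cm = (1/12)ML² = (1/12)(2.16)(0.749)² = 0.10098 kg m^2; centre at d = 0.3745 m, so I = I_cm + Md² gives I = 0.10098 + (2.16)(0.3745)² = 0.40392 kg m^2.
Thin rod: I_cm = (1/12)ML² = (1/12)(3.75)(1.44)² = 0.648 kg m^2; centre at d = 0.3745 + 0.3745 + 0.72 = 1.469 m, so I = I_cm + Md² gives I = 0.648 + (3.75)(1.469)² = 8.7404 kg m^2.
Thin rod: I_cm = (1/12)ML² = (1/12)(2.07)(0.286)² = 0.01411 kg m^2; centre at d = 0.3745 + 0.3745 + 0.72 + 0.72 + 0.143 = 2.332 m, so I = I_cm + Md² gives I = 0.01411 + (2.07)(2.332)² = 11.271 kg m^2.
Solid sphere: I_cm = (2/5)MR² = (2/5)(4.49)(0.429)² = 0.33054 kg m^2; centre at d = 0.3745 + 0.3745 + 0.72 + 0.72 + 0.143 + 0.143 + 0.429 = 2.904 m, so I = I_cm + Md² gives I = 0.33054 + (4.49)(2.904)² = 38.196 kg m^2.
Total I = 0.40392 + 8.7404 + 11.271 + 38.196 = 58.611 kg m^2.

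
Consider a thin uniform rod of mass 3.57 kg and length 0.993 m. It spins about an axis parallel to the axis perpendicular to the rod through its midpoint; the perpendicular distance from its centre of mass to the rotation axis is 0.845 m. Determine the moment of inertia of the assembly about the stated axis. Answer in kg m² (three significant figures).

I_cm = (1/12)ML² = (1/12)(3.57)(0.993)² = 0.29335 kg m²; centre at d = 0.845 m, so I = I_cm + Md² gives I = 0.29335 + (3.57)(0.845)² = 2.8424 kg m².

2.84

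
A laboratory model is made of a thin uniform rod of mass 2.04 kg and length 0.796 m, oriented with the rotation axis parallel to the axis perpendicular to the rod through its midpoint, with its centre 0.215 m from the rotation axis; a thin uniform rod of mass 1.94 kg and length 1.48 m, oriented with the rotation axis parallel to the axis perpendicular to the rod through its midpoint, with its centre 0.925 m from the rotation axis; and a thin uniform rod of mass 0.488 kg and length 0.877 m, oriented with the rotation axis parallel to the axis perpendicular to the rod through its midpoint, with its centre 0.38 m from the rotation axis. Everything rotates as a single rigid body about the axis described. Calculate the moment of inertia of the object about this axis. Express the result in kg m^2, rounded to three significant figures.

Thin rod: I_cm = (1/12)ML² = (1/12)(2.04)(0.796)² = 0.10771 kg m^2; centre at d = 0.215 m, so the parallel axis theorem gives I = 0.10771 + (2.04)(0.215)² = 0.20201 kg m^2.
Thin rod: I_cm = (1/12)ML² = (1/12)(1.94)(1.48)² = 0.35411 kg m^2; centre at d = 0.925 m, so the parallel axis theorem gives I = 0.35411 + (1.94)(0.925)² = 2.014 kg m^2.
Thin rod: I_cm = (1/12)ML² = (1/12)(0.488)(0.877)² = 0.031278 kg m^2; centre at d = 0.38 m, so the parallel axis theorem gives I = 0.031278 + (0.488)(0.38)² = 0.10175 kg m^2.
Total I = 0.20201 + 2.014 + 0.10175 = 2.3178 kg m^2.

2.32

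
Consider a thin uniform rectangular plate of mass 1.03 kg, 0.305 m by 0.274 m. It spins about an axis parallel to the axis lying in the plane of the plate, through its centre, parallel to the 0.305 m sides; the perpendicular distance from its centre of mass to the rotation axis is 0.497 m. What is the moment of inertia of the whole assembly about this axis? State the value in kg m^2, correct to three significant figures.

0.261

I_cm = (1/12)Mb² = (1/12)(1.03)(0.274)² = 0.006444 kg m^2; centre at d = 0.497 m, so the parallel axis theorem gives I = 0.006444 + (1.03)(0.497)² = 0.26086 kg m^2.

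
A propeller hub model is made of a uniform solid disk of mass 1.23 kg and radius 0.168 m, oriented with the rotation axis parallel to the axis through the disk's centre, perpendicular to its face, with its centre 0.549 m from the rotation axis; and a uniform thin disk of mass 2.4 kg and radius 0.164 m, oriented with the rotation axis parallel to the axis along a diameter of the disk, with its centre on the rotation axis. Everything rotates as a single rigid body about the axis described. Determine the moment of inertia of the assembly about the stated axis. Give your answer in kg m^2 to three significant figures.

Solid disk: I_cm = (1/2)MR² = (1/2)(1.23)(0.168)² = 0.017358 kg m^2; centre at d = 0.549 m, so the parallel axis theorem gives I = 0.017358 + (1.23)(0.549)² = 0.38808 kg m^2.
Thin disk: I_cm = (1/4)MR² = (1/4)(2.4)(0.164)² = 0.016138 kg m^2; axis through the centre, so I = 0.016138 kg m^2.
Total I = 0.38808 + 0.016138 = 0.40422 kg m^2.

0.404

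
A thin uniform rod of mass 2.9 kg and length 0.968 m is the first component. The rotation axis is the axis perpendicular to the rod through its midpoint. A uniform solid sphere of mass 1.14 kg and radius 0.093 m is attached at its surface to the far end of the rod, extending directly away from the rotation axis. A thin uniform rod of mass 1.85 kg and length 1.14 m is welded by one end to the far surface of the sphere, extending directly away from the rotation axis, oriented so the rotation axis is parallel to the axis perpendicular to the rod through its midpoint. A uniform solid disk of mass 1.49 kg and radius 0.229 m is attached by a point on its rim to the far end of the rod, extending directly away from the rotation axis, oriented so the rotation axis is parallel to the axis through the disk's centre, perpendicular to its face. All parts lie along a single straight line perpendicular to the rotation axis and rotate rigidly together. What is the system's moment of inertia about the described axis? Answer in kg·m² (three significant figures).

9.89

Thin rod: I_cm = (1/12)ML² = (1/12)(2.9)(0.968)² = 0.22645 kg·m²; axis through the centre, so I = 0.22645 kg·m².
Solid sphere: I_cm = (2/5)MR² = (2/5)(1.14)(0.093)² = 0.0039439 kg·m²; centre at d = 0.484 + 0.093 = 0.577 m, so I = I_cm + Md² gives I = 0.0039439 + (1.14)(0.577)² = 0.38348 kg·m².
Thin rod: I_cm = (1/12)ML² = (1/12)(1.85)(1.14)² = 0.20035 kg·m²; centre at d = 0.484 + 0.093 + 0.093 + 0.57 = 1.24 m, so I = I_cm + Md² gives I = 0.20035 + (1.85)(1.24)² = 3.0449 kg·m².
Solid disk: I_cm = (1/2)MR² = (1/2)(1.49)(0.229)² = 0.039069 kg·m²; centre at d = 0.484 + 0.093 + 0.093 + 0.57 + 0.57 + 0.229 = 2.039 m, so I = I_cm + Md² gives I = 0.039069 + (1.49)(2.039)² = 6.2338 kg·m².
Total I = 0.22645 + 0.38348 + 3.0449 + 6.2338 = 9.8886 kg·m².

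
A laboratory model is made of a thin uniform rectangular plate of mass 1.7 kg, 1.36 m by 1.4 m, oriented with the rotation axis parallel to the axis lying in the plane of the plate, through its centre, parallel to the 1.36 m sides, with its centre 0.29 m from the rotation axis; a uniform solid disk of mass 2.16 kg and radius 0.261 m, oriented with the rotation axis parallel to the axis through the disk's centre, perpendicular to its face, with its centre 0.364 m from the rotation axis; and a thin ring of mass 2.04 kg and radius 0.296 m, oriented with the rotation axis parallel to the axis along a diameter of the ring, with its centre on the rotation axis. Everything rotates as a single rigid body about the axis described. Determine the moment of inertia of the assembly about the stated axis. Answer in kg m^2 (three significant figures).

Rectangular plate: I_cm = (1/12)Mb² = (1/12)(1.7)(1.4)² = 0.27767 kg m^2; centre at d = 0.29 m, so the parallel axis theorem gives I = 0.27767 + (1.7)(0.29)² = 0.42064 kg m^2.
Solid disk: I_cm = (1/2)MR² = (1/2)(2.16)(0.261)² = 0.073571 kg m^2; centre at d = 0.364 m, so the parallel axis theorem gives I = 0.073571 + (2.16)(0.364)² = 0.35976 kg m^2.
Thin ring: I_cm = (1/2)MR² = (1/2)(2.04)(0.296)² = 0.089368 kg m^2; axis through the centre, so I = 0.089368 kg m^2.
Total I = 0.42064 + 0.35976 + 0.089368 = 0.86977 kg m^2.

0.870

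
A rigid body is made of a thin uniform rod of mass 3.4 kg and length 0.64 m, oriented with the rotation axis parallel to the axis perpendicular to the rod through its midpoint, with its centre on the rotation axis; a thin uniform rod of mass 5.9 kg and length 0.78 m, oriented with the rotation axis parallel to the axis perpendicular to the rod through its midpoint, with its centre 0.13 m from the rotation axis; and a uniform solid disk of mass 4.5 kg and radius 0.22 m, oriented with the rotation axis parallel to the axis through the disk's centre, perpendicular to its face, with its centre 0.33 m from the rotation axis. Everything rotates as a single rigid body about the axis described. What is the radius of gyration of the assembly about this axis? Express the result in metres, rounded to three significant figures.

0.284

Thin rod: I_cm = (1/12)ML² = (1/12)(3.4)(0.64)² = 0.11605 kg m²; axis through the centre, so I = 0.11605 kg m².
Thin rod: I_cm = (1/12)ML² = (1/12)(5.9)(0.78)² = 0.29913 kg m²; centre at d = 0.13 m, so I = I_cm + Md² gives I = 0.29913 + (5.9)(0.13)² = 0.39884 kg m².
Solid disk: I_cm = (1/2)MR² = (1/2)(4.5)(0.22)² = 0.1089 kg m²; centre at d = 0.33 m, so I = I_cm + Md² gives I = 0.1089 + (4.5)(0.33)² = 0.59895 kg m².
Total I = 1.1138 kg m²; total mass M = 13.8 kg.
k = √(I/M) = √(1.1138/13.8) = 0.2841 m.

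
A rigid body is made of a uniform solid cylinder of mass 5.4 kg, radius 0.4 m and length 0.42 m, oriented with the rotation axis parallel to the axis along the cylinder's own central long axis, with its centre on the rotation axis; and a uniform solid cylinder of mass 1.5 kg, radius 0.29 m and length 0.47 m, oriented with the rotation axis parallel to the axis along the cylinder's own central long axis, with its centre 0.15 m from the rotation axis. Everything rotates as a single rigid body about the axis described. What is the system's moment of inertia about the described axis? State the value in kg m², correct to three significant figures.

Solid cylinder: I_cm = (1/2)MR² = (1/2)(5.4)(0.4)² = 0.432 kg m²; axis through the centre, so I = 0.432 kg m².
Solid cylinder: I_cm = (1/2)MR² = (1/2)(1.5)(0.29)² = 0.063075 kg m²; centre at d = 0.15 m, so I = I_cm + Md² gives I = 0.063075 + (1.5)(0.15)² = 0.096825 kg m².
Total I = 0.432 + 0.096825 = 0.52883 kg m².

0.529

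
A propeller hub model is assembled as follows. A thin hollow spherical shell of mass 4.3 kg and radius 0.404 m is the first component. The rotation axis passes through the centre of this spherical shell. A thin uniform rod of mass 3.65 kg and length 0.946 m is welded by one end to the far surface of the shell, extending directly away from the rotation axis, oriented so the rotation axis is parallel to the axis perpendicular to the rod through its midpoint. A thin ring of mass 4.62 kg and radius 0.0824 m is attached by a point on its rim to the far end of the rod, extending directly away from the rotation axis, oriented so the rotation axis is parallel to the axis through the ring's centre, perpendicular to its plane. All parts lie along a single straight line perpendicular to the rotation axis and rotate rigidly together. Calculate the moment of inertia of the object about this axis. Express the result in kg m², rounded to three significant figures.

Spherical shell: I_cm = (2/3)MR² = (2/3)(4.3)(0.404)² = 0.46789 kg m²; axis through the centre, so I = 0.46789 kg m².
Thin rod: I_cm = (1/12)ML² = (1/12)(3.65)(0.946)² = 0.2722 kg m²; centre at d = 0.404 + 0.473 = 0.877 m, so the parallel axis theorem gives I = 0.2722 + (3.65)(0.877)² = 3.0795 kg m².
Thin ring: I_cm = MR² = (4.62)(0.0824)² = 0.031369 kg m²; centre at d = 0.404 + 0.473 + 0.473 + 0.0824 = 1.4324 m, so the parallel axis theorem gives I = 0.031369 + (4.62)(1.4324)² = 9.5105 kg m².
Total I = 0.46789 + 3.0795 + 9.5105 = 13.058 kg m².

13.1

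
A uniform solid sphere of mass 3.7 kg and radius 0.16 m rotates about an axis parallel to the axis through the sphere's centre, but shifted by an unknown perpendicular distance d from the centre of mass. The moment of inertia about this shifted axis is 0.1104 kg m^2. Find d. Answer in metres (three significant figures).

0.140

About the centre-of-mass axis, I_cm = (2/5)MR² = (2/5)(3.7)(0.16)² = 0.037888 kg m^2.
Parallel axis theorem: I = I_cm + Md², so Md² = 0.1104 − 0.037888 = 0.072512 kg m^2.
d = √(0.072512 / 3.7) = 0.13999 m.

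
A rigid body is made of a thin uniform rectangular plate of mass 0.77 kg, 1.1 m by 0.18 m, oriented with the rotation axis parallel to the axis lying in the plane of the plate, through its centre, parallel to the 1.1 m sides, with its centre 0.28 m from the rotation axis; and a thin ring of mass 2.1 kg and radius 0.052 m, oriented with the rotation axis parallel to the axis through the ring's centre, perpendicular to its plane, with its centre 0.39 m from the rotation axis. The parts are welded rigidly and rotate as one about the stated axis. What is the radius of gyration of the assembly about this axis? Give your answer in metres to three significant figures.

0.367

Rectangular plate: I_cm = (1/12)Mb² = (1/12)(0.77)(0.18)² = 0.002079 kg m^2; centre at d = 0.28 m, so the parallel axis theorem gives I = 0.002079 + (0.77)(0.28)² = 0.062447 kg m^2.
Thin ring: I_cm = MR² = (2.1)(0.052)² = 0.0056784 kg m^2; centre at d = 0.39 m, so the parallel axis theorem gives I = 0.0056784 + (2.1)(0.39)² = 0.32509 kg m^2.
Total I = 0.38754 kg m^2; total mass M = 2.87 kg.
k = √(I/M) = √(0.38754/2.87) = 0.36746 m.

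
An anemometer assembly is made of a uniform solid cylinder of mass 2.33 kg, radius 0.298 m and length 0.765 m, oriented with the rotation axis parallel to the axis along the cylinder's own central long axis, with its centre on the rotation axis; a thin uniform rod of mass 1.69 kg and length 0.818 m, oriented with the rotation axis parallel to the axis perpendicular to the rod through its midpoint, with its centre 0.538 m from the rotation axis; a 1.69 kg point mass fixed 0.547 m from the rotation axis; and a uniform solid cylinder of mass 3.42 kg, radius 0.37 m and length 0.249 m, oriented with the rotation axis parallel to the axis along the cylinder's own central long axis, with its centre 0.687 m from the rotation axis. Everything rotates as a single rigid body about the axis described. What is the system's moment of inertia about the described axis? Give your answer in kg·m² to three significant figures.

3.04

Solid cylinder: I_cm = (1/2)MR² = (1/2)(2.33)(0.298)² = 0.10346 kg·m²; axis through the centre, so I = 0.10346 kg·m².
Thin rod: I_cm = (1/12)ML² = (1/12)(1.69)(0.818)² = 0.094235 kg·m²; centre at d = 0.538 m, so I = I_cm + Md² gives I = 0.094235 + (1.69)(0.538)² = 0.5834 kg·m².
Point mass: I_cm = 0; centre at d = 0.547 m, so I = I_cm + Md² gives I = 0 + (1.69)(0.547)² = 0.50566 kg·m².
Solid cylinder: I_cm = (1/2)MR² = (1/2)(3.42)(0.37)² = 0.2341 kg·m²; centre at d = 0.687 m, so I = I_cm + Md² gives I = 0.2341 + (3.42)(0.687)² = 1.8482 kg·m².
Total I = 0.10346 + 0.5834 + 0.50566 + 1.8482 = 3.0407 kg·m².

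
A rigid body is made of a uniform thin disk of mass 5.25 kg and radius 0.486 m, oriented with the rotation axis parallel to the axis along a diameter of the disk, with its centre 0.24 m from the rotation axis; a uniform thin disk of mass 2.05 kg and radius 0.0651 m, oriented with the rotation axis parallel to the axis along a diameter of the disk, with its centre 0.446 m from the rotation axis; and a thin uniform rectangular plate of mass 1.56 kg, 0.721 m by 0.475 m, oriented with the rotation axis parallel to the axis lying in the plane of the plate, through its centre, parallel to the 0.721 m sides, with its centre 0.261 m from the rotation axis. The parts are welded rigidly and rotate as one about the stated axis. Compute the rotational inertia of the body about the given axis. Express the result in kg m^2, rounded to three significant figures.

1.16

Thin disk: I_cm = (1/4)MR² = (1/4)(5.25)(0.486)² = 0.31001 kg m^2; centre at d = 0.24 m, so the parallel axis theorem gives I = 0.31001 + (5.25)(0.24)² = 0.61241 kg m^2.
Thin disk: I_cm = (1/4)MR² = (1/4)(2.05)(0.0651)² = 0.002172 kg m^2; centre at d = 0.446 m, so the parallel axis theorem gives I = 0.002172 + (2.05)(0.446)² = 0.40995 kg m^2.
Rectangular plate: I_cm = (1/12)Mb² = (1/12)(1.56)(0.475)² = 0.029331 kg m^2; centre at d = 0.261 m, so the parallel axis theorem gives I = 0.029331 + (1.56)(0.261)² = 0.1356 kg m^2.
Total I = 0.61241 + 0.40995 + 0.1356 = 1.158 kg m^2.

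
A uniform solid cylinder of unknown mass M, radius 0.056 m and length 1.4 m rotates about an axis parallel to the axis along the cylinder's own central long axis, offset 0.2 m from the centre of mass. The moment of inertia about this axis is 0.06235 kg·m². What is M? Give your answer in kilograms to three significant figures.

I = I_cm + Md² = (1/2)MR² + Md² = M·[0.5·(0.056)² + (0.2)²] = M·0.041568.
So M = 0.06235 / 0.041568 = 1.5 kg.

1.50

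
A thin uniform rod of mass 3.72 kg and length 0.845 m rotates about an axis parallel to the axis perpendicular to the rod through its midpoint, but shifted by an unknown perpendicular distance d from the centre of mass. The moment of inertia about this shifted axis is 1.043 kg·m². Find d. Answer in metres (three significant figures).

About the centre-of-mass axis, I_cm = (1/12)ML² = (1/12)(3.72)(0.845)² = 0.22135 kg·m².
Parallel axis theorem: I = I_cm + Md², so Md² = 1.043 − 0.22135 = 0.82165 kg·m².
d = √(0.82165 / 3.72) = 0.46997 m.

0.470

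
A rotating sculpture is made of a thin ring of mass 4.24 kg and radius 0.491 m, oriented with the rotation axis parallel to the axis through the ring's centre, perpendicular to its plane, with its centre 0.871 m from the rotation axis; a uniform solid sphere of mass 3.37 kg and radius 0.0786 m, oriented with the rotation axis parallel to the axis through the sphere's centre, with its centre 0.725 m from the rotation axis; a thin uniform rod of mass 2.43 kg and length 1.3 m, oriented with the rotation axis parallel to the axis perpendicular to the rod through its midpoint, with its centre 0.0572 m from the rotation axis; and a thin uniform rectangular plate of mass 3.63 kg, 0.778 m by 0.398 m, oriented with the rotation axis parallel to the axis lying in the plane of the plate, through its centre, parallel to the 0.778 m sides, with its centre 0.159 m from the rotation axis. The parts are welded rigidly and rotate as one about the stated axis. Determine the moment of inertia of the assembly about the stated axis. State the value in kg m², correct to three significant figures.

6.51

Thin ring: I_cm = MR² = (4.24)(0.491)² = 1.0222 kg m²; centre at d = 0.871 m, so the parallel axis theorem gives I = 1.0222 + (4.24)(0.871)² = 4.2388 kg m².
Solid sphere: I_cm = (2/5)MR² = (2/5)(3.37)(0.0786)² = 0.0083279 kg m²; centre at d = 0.725 m, so the parallel axis theorem gives I = 0.0083279 + (3.37)(0.725)² = 1.7797 kg m².
Thin rod: I_cm = (1/12)ML² = (1/12)(2.43)(1.3)² = 0.34223 kg m²; centre at d = 0.0572 m, so the parallel axis theorem gives I = 0.34223 + (2.43)(0.0572)² = 0.35018 kg m².
Rectangular plate: I_cm = (1/12)Mb² = (1/12)(3.63)(0.398)² = 0.047917 kg m²; centre at d = 0.159 m, so the parallel axis theorem gives I = 0.047917 + (3.63)(0.159)² = 0.13969 kg m².
Total I = 4.2388 + 1.7797 + 0.35018 + 0.13969 = 6.5084 kg m².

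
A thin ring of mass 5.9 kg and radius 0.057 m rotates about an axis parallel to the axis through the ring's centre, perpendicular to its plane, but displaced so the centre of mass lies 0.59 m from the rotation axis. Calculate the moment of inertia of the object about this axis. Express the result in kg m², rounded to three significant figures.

I_cm = MR² = (5.9)(0.057)² = 0.019169 kg m²; centre at d = 0.59 m, so the parallel axis theorem gives I = 0.019169 + (5.9)(0.59)² = 2.073 kg m².

2.07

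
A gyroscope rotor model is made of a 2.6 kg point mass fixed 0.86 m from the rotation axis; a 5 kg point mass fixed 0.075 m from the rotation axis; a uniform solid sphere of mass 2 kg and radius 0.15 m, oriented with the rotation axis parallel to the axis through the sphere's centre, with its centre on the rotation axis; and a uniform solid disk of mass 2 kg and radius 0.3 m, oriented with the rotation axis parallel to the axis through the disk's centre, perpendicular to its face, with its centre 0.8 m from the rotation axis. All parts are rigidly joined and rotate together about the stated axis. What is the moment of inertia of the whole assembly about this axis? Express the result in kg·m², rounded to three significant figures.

Point mass: I_cm = 0; centre at d = 0.86 m, so I = I_cm + Md² gives I = 0 + (2.6)(0.86)² = 1.923 kg·m².
Point mass: I_cm = 0; centre at d = 0.075 m, so I = I_cm + Md² gives I = 0 + (5)(0.075)² = 0.028125 kg·m².
Solid sphere: I_cm = (2/5)MR² = (2/5)(2)(0.15)² = 0.018 kg·m²; axis through the centre, so I = 0.018 kg·m².
Solid disk: I_cm = (1/2)MR² = (1/2)(2)(0.3)² = 0.09 kg·m²; centre at d = 0.8 m, so I = I_cm + Md² gives I = 0.09 + (2)(0.8)² = 1.37 kg·m².
Total I = 1.923 + 0.028125 + 0.018 + 1.37 = 3.3391 kg·m².

3.34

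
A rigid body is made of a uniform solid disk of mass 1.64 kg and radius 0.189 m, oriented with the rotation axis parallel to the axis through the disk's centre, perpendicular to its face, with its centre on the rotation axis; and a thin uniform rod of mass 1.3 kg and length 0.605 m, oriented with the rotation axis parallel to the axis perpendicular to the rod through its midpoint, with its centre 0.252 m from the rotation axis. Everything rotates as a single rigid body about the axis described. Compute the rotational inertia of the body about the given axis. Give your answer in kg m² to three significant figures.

Solid disk: I_cm = (1/2)MR² = (1/2)(1.64)(0.189)² = 0.029291 kg m²; axis through the centre, so I = 0.029291 kg m².
Thin rod: I_cm = (1/12)ML² = (1/12)(1.3)(0.605)² = 0.039653 kg m²; centre at d = 0.252 m, so I = I_cm + Md² gives I = 0.039653 + (1.3)(0.252)² = 0.12221 kg m².
Total I = 0.029291 + 0.12221 = 0.1515 kg m².

0.151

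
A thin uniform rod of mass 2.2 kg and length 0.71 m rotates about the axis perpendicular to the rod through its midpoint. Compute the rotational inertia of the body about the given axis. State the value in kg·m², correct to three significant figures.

I_cm = (1/12)ML² = (1/12)(2.2)(0.71)² = 0.092418 kg·m²; axis through the centre, so I = 0.092418 kg·m².

0.0924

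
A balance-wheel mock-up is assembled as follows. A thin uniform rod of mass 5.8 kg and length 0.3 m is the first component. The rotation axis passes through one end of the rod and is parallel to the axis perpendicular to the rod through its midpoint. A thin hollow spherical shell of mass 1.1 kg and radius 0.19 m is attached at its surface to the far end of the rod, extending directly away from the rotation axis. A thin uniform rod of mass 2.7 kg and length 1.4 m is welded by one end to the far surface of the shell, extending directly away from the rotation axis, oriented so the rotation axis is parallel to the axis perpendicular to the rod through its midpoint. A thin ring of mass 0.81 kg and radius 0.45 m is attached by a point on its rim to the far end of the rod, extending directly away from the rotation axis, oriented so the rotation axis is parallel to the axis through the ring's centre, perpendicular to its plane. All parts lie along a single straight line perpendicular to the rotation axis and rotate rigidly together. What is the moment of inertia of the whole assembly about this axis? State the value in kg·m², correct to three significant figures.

Thin rod: I_cm = (1/12)ML² = (1/12)(5.8)(0.3)² = 0.0435 kg·m²; centre at d = 0.15 m, so the parallel axis theorem gives I = 0.0435 + (5.8)(0.15)² = 0.174 kg·m².
Spherical shell: I_cm = (2/3)MR² = (2/3)(1.1)(0.19)² = 0.026473 kg·m²; centre at d = 0.15 + 0.15 + 0.19 = 0.49 m, so the parallel axis theorem gives I = 0.026473 + (1.1)(0.49)² = 0.29058 kg·m².
Thin rod: I_cm = (1/12)ML² = (1/12)(2.7)(1.4)² = 0.441 kg·m²; centre at d = 0.15 + 0.15 + 0.19 + 0.19 + 0.7 = 1.38 m, so the parallel axis theorem gives I = 0.441 + (2.7)(1.38)² = 5.5829 kg·m².
Thin ring: I_cm = MR² = (0.81)(0.45)² = 0.16403 kg·m²; centre at d = 0.15 + 0.15 + 0.19 + 0.19 + 0.7 + 0.7 + 0.45 = 2.53 m, so the parallel axis theorem gives I = 0.16403 + (0.81)(2.53)² = 5.3488 kg·m².
Total I = 0.174 + 0.29058 + 5.5829 + 5.3488 = 11.396 kg·m².

11.4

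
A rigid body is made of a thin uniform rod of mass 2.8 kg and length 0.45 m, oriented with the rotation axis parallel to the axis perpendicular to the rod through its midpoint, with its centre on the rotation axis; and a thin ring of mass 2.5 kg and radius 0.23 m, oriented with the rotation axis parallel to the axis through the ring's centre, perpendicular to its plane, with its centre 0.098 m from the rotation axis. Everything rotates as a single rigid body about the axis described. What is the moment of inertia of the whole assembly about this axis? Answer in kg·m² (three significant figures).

0.204

Thin rod: I_cm = (1/12)ML² = (1/12)(2.8)(0.45)² = 0.04725 kg·m²; axis through the centre, so I = 0.04725 kg·m².
Thin ring: I_cm = MR² = (2.5)(0.23)² = 0.13225 kg·m²; centre at d = 0.098 m, so I = I_cm + Md² gives I = 0.13225 + (2.5)(0.098)² = 0.15626 kg·m².
Total I = 0.04725 + 0.15626 = 0.20351 kg·m².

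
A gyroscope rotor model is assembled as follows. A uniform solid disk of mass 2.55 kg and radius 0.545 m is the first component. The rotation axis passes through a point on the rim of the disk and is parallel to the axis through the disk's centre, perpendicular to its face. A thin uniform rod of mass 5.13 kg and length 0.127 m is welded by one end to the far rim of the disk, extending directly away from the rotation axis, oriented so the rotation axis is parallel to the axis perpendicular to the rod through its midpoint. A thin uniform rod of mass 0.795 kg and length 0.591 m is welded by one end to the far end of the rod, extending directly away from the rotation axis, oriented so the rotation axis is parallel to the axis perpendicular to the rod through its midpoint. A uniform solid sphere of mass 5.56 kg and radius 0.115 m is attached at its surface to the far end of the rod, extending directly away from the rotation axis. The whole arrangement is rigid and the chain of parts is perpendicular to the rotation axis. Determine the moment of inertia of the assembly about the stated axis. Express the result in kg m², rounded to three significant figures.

30.4

Solid disk: I_cm = (1/2)MR² = (1/2)(2.55)(0.545)² = 0.37871 kg m²; centre at d = 0.545 m, so I = I_cm + Md² gives I = 0.37871 + (2.55)(0.545)² = 1.1361 kg m².
Thin rod: I_cm = (1/12)ML² = (1/12)(5.13)(0.127)² = 0.0068951 kg m²; centre at d = 0.545 + 0.545 + 0.0635 = 1.1535 m, so I = I_cm + Md² gives I = 0.0068951 + (5.13)(1.1535)² = 6.8327 kg m².
Thin rod: I_cm = (1/12)ML² = (1/12)(0.795)(0.591)² = 0.02314 kg m²; centre at d = 0.545 + 0.545 + 0.0635 + 0.0635 + 0.2955 = 1.5125 m, so I = I_cm + Md² gives I = 0.02314 + (0.795)(1.5125)² = 1.8418 kg m².
Solid sphere: I_cm = (2/5)MR² = (2/5)(5.56)(0.115)² = 0.029412 kg m²; centre at d = 0.545 + 0.545 + 0.0635 + 0.0635 + 0.2955 + 0.2955 + 0.115 = 1.923 m, so I = I_cm + Md² gives I = 0.029412 + (5.56)(1.923)² = 20.59 kg m².
Total I = 1.1361 + 6.8327 + 1.8418 + 20.59 = 30.401 kg m².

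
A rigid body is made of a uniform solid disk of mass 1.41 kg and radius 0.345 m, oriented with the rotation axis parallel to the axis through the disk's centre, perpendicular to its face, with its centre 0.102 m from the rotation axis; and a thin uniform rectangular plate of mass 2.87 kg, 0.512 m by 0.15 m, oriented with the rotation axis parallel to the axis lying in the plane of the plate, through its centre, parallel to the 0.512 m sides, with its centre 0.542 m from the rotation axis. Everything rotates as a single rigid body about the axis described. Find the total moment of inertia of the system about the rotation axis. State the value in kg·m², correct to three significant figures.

0.947

Solid disk: I_cm = (1/2)MR² = (1/2)(1.41)(0.345)² = 0.083913 kg·m²; centre at d = 0.102 m, so I = I_cm + Md² gives I = 0.083913 + (1.41)(0.102)² = 0.098582 kg·m².
Rectangular plate: I_cm = (1/12)Mb² = (1/12)(2.87)(0.15)² = 0.0053812 kg·m²; centre at d = 0.542 m, so I = I_cm + Md² gives I = 0.0053812 + (2.87)(0.542)² = 0.84848 kg·m².
Total I = 0.098582 + 0.84848 = 0.94707 kg·m².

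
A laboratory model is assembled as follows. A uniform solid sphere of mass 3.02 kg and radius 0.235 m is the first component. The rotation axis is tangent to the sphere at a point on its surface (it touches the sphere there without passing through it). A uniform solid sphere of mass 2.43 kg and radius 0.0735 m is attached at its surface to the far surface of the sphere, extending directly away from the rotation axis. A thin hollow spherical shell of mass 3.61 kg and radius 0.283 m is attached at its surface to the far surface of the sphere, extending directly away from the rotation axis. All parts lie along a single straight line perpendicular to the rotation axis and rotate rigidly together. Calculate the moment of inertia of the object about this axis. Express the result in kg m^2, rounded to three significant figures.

4.07

Solid sphere: I_cm = (2/5)MR² = (2/5)(3.02)(0.235)² = 0.066712 kg m^2; centre at d = 0.235 m, so I = I_cm + Md² gives I = 0.066712 + (3.02)(0.235)² = 0.23349 kg m^2.
Solid sphere: I_cm = (2/5)MR² = (2/5)(2.43)(0.0735)² = 0.005251 kg m^2; centre at d = 0.235 + 0.235 + 0.0735 = 0.5435 m, so I = I_cm + Md² gives I = 0.005251 + (2.43)(0.5435)² = 0.72305 kg m^2.
Spherical shell: I_cm = (2/3)MR² = (2/3)(3.61)(0.283)² = 0.19275 kg m^2; centre at d = 0.235 + 0.235 + 0.0735 + 0.0735 + 0.283 = 0.9 m, so I = I_cm + Md² gives I = 0.19275 + (3.61)(0.9)² = 3.1168 kg m^2.
Total I = 0.23349 + 0.72305 + 3.1168 = 4.0734 kg m^2.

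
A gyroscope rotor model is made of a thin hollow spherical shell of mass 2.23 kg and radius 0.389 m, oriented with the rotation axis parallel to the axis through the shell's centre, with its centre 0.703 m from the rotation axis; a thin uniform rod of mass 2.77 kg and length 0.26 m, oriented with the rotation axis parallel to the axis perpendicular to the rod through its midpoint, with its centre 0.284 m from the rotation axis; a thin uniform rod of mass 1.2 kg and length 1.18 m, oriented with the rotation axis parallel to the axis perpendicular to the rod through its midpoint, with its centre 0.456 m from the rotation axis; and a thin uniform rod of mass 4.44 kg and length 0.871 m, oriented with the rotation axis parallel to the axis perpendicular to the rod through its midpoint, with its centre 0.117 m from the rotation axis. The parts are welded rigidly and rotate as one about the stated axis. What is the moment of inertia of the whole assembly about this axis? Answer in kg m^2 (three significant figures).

Spherical shell: I_cm = (2/3)MR² = (2/3)(2.23)(0.389)² = 0.22496 kg m^2; centre at d = 0.703 m, so I = I_cm + Md² gives I = 0.22496 + (2.23)(0.703)² = 1.327 kg m^2.
Thin rod: I_cm = (1/12)ML² = (1/12)(2.77)(0.26)² = 0.015604 kg m^2; centre at d = 0.284 m, so I = I_cm + Md² gives I = 0.015604 + (2.77)(0.284)² = 0.23902 kg m^2.
Thin rod: I_cm = (1/12)ML² = (1/12)(1.2)(1.18)² = 0.13924 kg m^2; centre at d = 0.456 m, so I = I_cm + Md² gives I = 0.13924 + (1.2)(0.456)² = 0.38876 kg m^2.
Thin rod: I_cm = (1/12)ML² = (1/12)(4.44)(0.871)² = 0.2807 kg m^2; centre at d = 0.117 m, so I = I_cm + Md² gives I = 0.2807 + (4.44)(0.117)² = 0.34148 kg m^2.
Total I = 1.327 + 0.23902 + 0.38876 + 0.34148 = 2.2963 kg m^2.

2.30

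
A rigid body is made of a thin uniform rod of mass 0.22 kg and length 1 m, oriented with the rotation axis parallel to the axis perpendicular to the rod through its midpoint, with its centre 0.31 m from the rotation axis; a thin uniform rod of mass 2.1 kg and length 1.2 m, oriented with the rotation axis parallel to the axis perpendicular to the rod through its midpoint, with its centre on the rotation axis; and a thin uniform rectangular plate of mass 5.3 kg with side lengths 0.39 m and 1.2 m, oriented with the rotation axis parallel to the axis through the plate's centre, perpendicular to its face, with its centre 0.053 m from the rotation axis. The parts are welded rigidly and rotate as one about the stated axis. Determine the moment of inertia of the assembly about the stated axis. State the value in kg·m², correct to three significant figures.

1.01

Thin rod: I_cm = (1/12)ML² = (1/12)(0.22)(1)² = 0.018333 kg·m²; centre at d = 0.31 m, so the parallel axis theorem gives I = 0.018333 + (0.22)(0.31)² = 0.039475 kg·m².
Thin rod: I_cm = (1/12)ML² = (1/12)(2.1)(1.2)² = 0.252 kg·m²; axis through the centre, so I = 0.252 kg·m².
Rectangular plate: I_cm = (1/12)M(a²+b²) = (1/12)(5.3)[(0.39)² + (1.2)²] = 0.70318 kg·m²; centre at d = 0.053 m, so the parallel axis theorem gives I = 0.70318 + (5.3)(0.053)² = 0.71807 kg·m².
Total I = 0.039475 + 0.252 + 0.71807 = 1.0095 kg·m².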